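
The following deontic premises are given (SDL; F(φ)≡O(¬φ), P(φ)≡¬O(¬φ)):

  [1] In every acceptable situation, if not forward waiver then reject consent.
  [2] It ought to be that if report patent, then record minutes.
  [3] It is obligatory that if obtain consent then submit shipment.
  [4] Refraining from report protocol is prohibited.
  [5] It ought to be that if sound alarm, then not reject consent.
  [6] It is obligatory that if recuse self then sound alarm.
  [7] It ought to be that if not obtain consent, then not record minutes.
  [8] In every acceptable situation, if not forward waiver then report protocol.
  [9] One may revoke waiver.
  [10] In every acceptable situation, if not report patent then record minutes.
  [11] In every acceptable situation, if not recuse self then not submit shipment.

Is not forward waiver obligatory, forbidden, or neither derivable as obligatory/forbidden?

By case analysis on report_patent: premise 2 gives O(report_patent → record_minutes) and premise 10 gives O(¬report_patent → record_minutes), so O(record_minutes) either way.
Premise 7 is O(¬obtain_consent → ¬record_minutes); contrapositively O(record_minutes → obtain_consent). Since O(record_minutes) holds, K gives O(obtain_consent).
Premise 3 is O(obtain_consent → submit_shipment); since O(obtain_consent), deontic closure gives O(submit_shipment).
The contrapositive of premise 11 (O(¬recuse_self → ¬submit_shipment)) is O(submit_shipment → recuse_self), and O(submit_shipment) is already established, so O(recuse_self).
With premise 6, O(recuse_self → sound_alarm), the K-axiom yields O(sound_alarm).
With premise 5, O(sound_alarm → ¬reject_consent), the K-axiom yields O(¬reject_consent).
Premise 1, O(¬forward_waiver → reject_consent), contraposes to O(¬reject_consent → forward_waiver); with O(¬reject_consent) we get O(forward_waiver).
Premises 4, 8, 9 do not contribute to this derivation.
Thus O(forward_waiver), which is F(¬forward_waiver): ¬forward_waiver is forbidden.

Forbidden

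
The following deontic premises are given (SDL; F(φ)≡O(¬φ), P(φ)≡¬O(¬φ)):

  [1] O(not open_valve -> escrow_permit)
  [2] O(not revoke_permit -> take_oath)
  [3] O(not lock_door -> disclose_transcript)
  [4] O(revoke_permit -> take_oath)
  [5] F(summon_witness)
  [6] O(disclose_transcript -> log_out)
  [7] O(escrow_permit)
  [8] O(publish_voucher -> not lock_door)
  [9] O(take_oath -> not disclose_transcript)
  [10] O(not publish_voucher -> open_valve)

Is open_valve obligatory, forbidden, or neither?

Premises 4 and 2 cover both cases: O(revoke_permit -> take_oath) and O(not revoke_permit -> take_oath). Since revoke_permit ∨ not revoke_permit is a tautology, O(take_oath) follows.
From O(take_oath) and premise 9, O(take_oath -> not disclose_transcript), we obtain O(not disclose_transcript).
Premise 3, O(not lock_door -> disclose_transcript), contraposes to O(not disclose_transcript -> lock_door); with O(not disclose_transcript) we get O(lock_door).
Premise 8 is O(publish_voucher -> not lock_door); contrapositively O(lock_door -> not publish_voucher). Since O(lock_door) holds, K gives O(not publish_voucher).
From O(not publish_voucher) and premise 10, O(not publish_voucher -> open_valve), we obtain O(open_valve).
Premises 1, 5, 6, 7 do not contribute to this derivation.
Hence open_valve is obligatory.

Obligatory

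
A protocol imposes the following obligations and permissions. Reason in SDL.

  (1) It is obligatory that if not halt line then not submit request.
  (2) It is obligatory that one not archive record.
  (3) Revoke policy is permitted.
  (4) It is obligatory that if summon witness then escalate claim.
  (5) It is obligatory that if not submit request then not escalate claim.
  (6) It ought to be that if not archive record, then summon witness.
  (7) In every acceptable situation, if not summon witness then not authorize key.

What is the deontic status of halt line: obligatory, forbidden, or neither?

Obligatory

From premise 2 we have O(¬archive_record).
With premise 6, O(¬archive_record → summon_witness), the K-axiom yields O(summon_witness).
From O(summon_witness) and premise 4, O(summon_witness → escalate_claim), we obtain O(escalate_claim).
The contrapositive of premise 5 (O(¬submit_request → ¬escalate_claim)) is O(escalate_claim → submit_request), and O(escalate_claim) is already established, so O(submit_request).
Premise 1, O(¬halt_line → ¬submit_request), contraposes to O(submit_request → halt_line); with O(submit_request) we get O(halt_line).
Premises 3, 7 do not contribute to this derivation.
Hence halt_line is obligatory.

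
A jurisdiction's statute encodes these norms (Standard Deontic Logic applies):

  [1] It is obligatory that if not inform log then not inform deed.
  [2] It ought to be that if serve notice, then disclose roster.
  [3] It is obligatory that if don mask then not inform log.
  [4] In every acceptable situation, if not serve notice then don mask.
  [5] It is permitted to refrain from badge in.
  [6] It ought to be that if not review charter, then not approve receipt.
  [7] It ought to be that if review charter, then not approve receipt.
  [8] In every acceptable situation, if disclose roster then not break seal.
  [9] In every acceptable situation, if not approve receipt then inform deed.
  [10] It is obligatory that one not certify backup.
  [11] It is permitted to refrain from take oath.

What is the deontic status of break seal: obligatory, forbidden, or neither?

Forbidden

By case analysis on review_charter: premise 7 gives O(review_charter → ¬approve_receipt) and premise 6 gives O(¬review_charter → ¬approve_receipt), so O(¬approve_receipt) either way.
Applying K to premise 9 (O(¬approve_receipt → inform_deed)) and O(¬approve_receipt) yields O(inform_deed).
Premise 1, O(¬inform_log → ¬inform_deed), contraposes to O(inform_deed → inform_log); with O(inform_deed) we get O(inform_log).
Premise 3, O(don_mask → ¬inform_log), contraposes to O(inform_log → ¬don_mask); with O(inform_log) we get O(¬don_mask).
Premise 4 is O(¬serve_notice → don_mask); contrapositively O(¬don_mask → serve_notice). Since O(¬don_mask) holds, K gives O(serve_notice).
From O(serve_notice) and premise 2, O(serve_notice → disclose_roster), we obtain O(disclose_roster).
With premise 8, O(disclose_roster → ¬break_seal), the K-axiom yields O(¬break_seal).
Premises 5, 10, 11 do not contribute to this derivation.
Thus O(¬break_seal), which is F(break_seal): break_seal is forbidden.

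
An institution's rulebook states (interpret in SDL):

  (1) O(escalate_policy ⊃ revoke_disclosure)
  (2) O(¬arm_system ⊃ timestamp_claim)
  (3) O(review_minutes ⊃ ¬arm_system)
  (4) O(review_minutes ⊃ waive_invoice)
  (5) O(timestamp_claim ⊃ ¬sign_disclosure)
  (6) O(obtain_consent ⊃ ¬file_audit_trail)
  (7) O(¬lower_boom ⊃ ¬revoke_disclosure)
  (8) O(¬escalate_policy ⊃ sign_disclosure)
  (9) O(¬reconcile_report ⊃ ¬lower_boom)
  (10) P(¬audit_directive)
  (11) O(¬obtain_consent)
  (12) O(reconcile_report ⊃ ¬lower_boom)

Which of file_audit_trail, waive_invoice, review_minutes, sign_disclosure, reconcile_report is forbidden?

Premises 12 and 9 cover both cases: O(reconcile_report ⊃ ¬lower_boom) and O(¬reconcile_report ⊃ ¬lower_boom). Since reconcile_report ∨ ¬reconcile_report is a tautology, O(¬lower_boom) follows.
From O(¬lower_boom) and premise 7, O(¬lower_boom ⊃ ¬revoke_disclosure), we obtain O(¬revoke_disclosure).
Premise 1 is O(escalate_policy ⊃ revoke_disclosure); contrapositively O(¬revoke_disclosure ⊃ ¬escalate_policy). Since O(¬revoke_disclosure) holds, K gives O(¬escalate_policy).
From O(¬escalate_policy) and premise 8, O(¬escalate_policy ⊃ sign_disclosure), we obtain O(sign_disclosure).
Premise 5, O(timestamp_claim ⊃ ¬sign_disclosure), contraposes to O(sign_disclosure ⊃ ¬timestamp_claim); with O(sign_disclosure) we get O(¬timestamp_claim).
Premise 2 is O(¬arm_system ⊃ timestamp_claim); contrapositively O(¬timestamp_claim ⊃ arm_system). Since O(¬timestamp_claim) holds, K gives O(arm_system).
Premise 3, O(review_minutes ⊃ ¬arm_system), contraposes to O(arm_system ⊃ ¬review_minutes); with O(arm_system) we get O(¬review_minutes).
So O(¬review_minutes) holds, i.e. review_minutes is forbidden. None of the other listed options is forbidden under the premises.

review_minutes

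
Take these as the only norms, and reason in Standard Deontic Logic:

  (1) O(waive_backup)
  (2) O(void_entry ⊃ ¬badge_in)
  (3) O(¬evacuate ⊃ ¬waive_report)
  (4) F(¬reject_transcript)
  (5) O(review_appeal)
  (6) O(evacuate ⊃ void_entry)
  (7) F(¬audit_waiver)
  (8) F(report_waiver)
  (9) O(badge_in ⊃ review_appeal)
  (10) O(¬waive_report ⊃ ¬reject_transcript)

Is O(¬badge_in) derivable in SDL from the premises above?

Yes

Premise 4 is F(¬reject_transcript), i.e. O(reject_transcript).
Premise 10, O(¬waive_report ⊃ ¬reject_transcript), contraposes to O(reject_transcript ⊃ waive_report); with O(reject_transcript) we get O(waive_report).
Premise 3 is O(¬evacuate ⊃ ¬waive_report); contrapositively O(waive_report ⊃ evacuate). Since O(waive_report) holds, K gives O(evacuate).
Premise 6 is O(evacuate ⊃ void_entry); since O(evacuate), deontic closure gives O(void_entry).
From O(void_entry) and premise 2, O(void_entry ⊃ ¬badge_in), we obtain O(¬badge_in).
Premises 1, 5, 7, 8, 9 do not contribute to this derivation.
So O(¬badge_in) follows.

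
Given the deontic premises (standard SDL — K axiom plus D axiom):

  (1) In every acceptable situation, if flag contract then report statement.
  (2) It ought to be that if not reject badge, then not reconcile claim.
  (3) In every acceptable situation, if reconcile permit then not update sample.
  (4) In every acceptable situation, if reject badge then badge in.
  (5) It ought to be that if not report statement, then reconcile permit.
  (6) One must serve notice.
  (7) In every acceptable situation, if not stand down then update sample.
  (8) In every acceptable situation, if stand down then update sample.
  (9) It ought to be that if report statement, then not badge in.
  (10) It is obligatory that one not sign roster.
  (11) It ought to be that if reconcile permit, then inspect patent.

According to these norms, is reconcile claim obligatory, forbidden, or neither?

Forbidden

Premises 8 and 7 are O(stand_down → update_sample) and O(¬stand_down → update_sample); every ideal world satisfies stand_down or ¬stand_down, so in either case update_sample holds — hence O(update_sample).
The contrapositive of premise 3 (O(reconcile_permit → ¬update_sample)) is O(update_sample → ¬reconcile_permit), and O(update_sample) is already established, so O(¬reconcile_permit).
Premise 5, O(¬report_statement → reconcile_permit), contraposes to O(¬reconcile_permit → report_statement); with O(¬reconcile_permit) we get O(report_statement).
With premise 9, O(report_statement → ¬badge_in), the K-axiom yields O(¬badge_in).
Premise 4 is O(reject_badge → badge_in); contrapositively O(¬badge_in → ¬reject_badge). Since O(¬badge_in) holds, K gives O(¬reject_badge).
From O(¬reject_badge) and premise 2, O(¬reject_badge → ¬reconcile_claim), we obtain O(¬reconcile_claim).
Premises 1, 6, 10, 11 do not contribute to this derivation.
Thus O(¬reconcile_claim), which is F(reconcile_claim): reconcile_claim is forbidden.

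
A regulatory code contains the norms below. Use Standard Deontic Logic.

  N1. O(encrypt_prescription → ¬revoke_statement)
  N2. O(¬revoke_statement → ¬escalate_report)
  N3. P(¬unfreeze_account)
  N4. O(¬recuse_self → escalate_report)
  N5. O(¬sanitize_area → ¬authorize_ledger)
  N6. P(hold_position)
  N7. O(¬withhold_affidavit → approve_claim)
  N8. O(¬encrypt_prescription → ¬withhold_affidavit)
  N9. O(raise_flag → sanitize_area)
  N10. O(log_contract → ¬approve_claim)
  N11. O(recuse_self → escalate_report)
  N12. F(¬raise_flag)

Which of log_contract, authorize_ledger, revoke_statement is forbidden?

Premises 11 and 4 are O(recuse_self → escalate_report) and O(¬recuse_self → escalate_report); every ideal world satisfies recuse_self or ¬recuse_self, so in either case escalate_report holds — hence O(escalate_report).
The contrapositive of premise 2 (O(¬revoke_statement → ¬escalate_report)) is O(escalate_report → revoke_statement), and O(escalate_report) is already established, so O(revoke_statement).
Premise 1, O(encrypt_prescription → ¬revoke_statement), contraposes to O(revoke_statement → ¬encrypt_prescription); with O(revoke_statement) we get O(¬encrypt_prescription).
From O(¬encrypt_prescription) and premise 8, O(¬encrypt_prescription → ¬withhold_affidavit), we obtain O(¬withhold_affidavit).
With premise 7, O(¬withhold_affidavit → approve_claim), the K-axiom yields O(approve_claim).
The contrapositive of premise 10 (O(log_contract → ¬approve_claim)) is O(approve_claim → ¬log_contract), and O(approve_claim) is already established, so O(¬log_contract).
So O(¬log_contract) holds, i.e. log_contract is forbidden. None of the other listed options is forbidden under the premises.

log_contract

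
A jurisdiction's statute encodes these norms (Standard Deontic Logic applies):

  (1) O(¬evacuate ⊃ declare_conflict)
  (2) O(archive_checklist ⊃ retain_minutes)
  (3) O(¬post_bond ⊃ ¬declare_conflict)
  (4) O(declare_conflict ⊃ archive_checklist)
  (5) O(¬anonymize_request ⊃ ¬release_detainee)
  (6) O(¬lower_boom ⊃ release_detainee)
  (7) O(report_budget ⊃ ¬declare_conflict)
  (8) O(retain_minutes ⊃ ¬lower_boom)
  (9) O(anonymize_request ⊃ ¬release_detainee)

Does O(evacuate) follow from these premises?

Premises 9 and 5 cover both cases: O(anonymize_request ⊃ ¬release_detainee) and O(¬anonymize_request ⊃ ¬release_detainee). Since anonymize_request ∨ ¬anonymize_request is a tautology, O(¬release_detainee) follows.
Premise 6 is O(¬lower_boom ⊃ release_detainee); contrapositively O(¬release_detainee ⊃ lower_boom). Since O(¬release_detainee) holds, K gives O(lower_boom).
Premise 8, O(retain_minutes ⊃ ¬lower_boom), contraposes to O(lower_boom ⊃ ¬retain_minutes); with O(lower_boom) we get O(¬retain_minutes).
Premise 2, O(archive_checklist ⊃ retain_minutes), contraposes to O(¬retain_minutes ⊃ ¬archive_checklist); with O(¬retain_minutes) we get O(¬archive_checklist).
Premise 4 is O(declare_conflict ⊃ archive_checklist); contrapositively O(¬archive_checklist ⊃ ¬declare_conflict). Since O(¬archive_checklist) holds, K gives O(¬declare_conflict).
Premise 1 is O(¬evacuate ⊃ declare_conflict); contrapositively O(¬declare_conflict ⊃ evacuate). Since O(¬declare_conflict) holds, K gives O(evacuate).
Premises 3, 7 do not contribute to this derivation.
So O(evacuate) follows.

Yes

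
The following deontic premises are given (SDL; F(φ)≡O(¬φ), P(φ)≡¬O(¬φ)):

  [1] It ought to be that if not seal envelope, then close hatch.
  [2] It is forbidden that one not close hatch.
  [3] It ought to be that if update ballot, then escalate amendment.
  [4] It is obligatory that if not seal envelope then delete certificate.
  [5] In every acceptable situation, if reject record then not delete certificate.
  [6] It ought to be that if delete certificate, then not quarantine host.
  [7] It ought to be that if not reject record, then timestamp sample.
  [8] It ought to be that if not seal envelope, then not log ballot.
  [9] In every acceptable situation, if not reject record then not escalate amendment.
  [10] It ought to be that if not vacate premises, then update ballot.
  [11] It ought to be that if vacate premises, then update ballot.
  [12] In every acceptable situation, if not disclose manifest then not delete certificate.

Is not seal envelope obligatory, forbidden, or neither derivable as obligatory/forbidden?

Forbidden

Premises 10 and 11 are O(¬vacate_premises → update_ballot) and O(vacate_premises → update_ballot); every ideal world satisfies ¬vacate_premises or vacate_premises, so in either case update_ballot holds — hence O(update_ballot).
Applying K to premise 3 (O(update_ballot → escalate_amendment)) and O(update_ballot) yields O(escalate_amendment).
The contrapositive of premise 9 (O(¬reject_record → ¬escalate_amendment)) is O(escalate_amendment → reject_record), and O(escalate_amendment) is already established, so O(reject_record).
Applying K to premise 5 (O(reject_record → ¬delete_certificate)) and O(reject_record) yields O(¬delete_certificate).
Premise 4 is O(¬seal_envelope → delete_certificate); contrapositively O(¬delete_certificate → seal_envelope). Since O(¬delete_certificate) holds, K gives O(seal_envelope).
Premises 1, 2, 6, 7, 8, 12 do not contribute to this derivation.
Thus O(seal_envelope), which is F(¬seal_envelope): ¬seal_envelope is forbidden.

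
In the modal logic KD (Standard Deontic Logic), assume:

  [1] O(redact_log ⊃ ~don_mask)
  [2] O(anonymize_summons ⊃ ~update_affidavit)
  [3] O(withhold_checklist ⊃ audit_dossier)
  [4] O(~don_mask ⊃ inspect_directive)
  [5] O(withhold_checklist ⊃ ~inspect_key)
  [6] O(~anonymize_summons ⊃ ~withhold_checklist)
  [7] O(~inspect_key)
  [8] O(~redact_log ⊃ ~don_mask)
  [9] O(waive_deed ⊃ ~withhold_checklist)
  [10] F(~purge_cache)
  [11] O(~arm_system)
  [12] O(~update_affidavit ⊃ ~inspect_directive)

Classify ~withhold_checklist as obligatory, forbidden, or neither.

Obligatory

Premises 1 and 8 cover both cases: O(redact_log ⊃ ~don_mask) and O(~redact_log ⊃ ~don_mask). Since redact_log ∨ ~redact_log is a tautology, O(~don_mask) follows.
From O(~don_mask) and premise 4, O(~don_mask ⊃ inspect_directive), we obtain O(inspect_directive).
Premise 12, O(~update_affidavit ⊃ ~inspect_directive), contraposes to O(inspect_directive ⊃ update_affidavit); with O(inspect_directive) we get O(update_affidavit).
Premise 2, O(anonymize_summons ⊃ ~update_affidavit), contraposes to O(update_affidavit ⊃ ~anonymize_summons); with O(update_affidavit) we get O(~anonymize_summons).
From O(~anonymize_summons) and premise 6, O(~anonymize_summons ⊃ ~withhold_checklist), we obtain O(~withhold_checklist).
Premises 3, 5, 7, 9, 10, 11 do not contribute to this derivation.
Hence ~withhold_checklist is obligatory.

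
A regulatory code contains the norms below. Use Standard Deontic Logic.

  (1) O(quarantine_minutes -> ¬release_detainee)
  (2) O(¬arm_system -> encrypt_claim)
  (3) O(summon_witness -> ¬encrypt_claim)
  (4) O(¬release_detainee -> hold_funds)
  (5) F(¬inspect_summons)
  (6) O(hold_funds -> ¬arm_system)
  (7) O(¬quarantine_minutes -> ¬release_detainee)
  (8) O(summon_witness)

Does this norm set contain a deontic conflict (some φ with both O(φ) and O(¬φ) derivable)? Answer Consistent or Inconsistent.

By case analysis on quarantine_minutes: premise 1 gives O(quarantine_minutes -> ¬release_detainee) and premise 7 gives O(¬quarantine_minutes -> ¬release_detainee), so O(¬release_detainee) either way.
With premise 4, O(¬release_detainee -> hold_funds), the K-axiom yields O(hold_funds).
Premise 6 is O(hold_funds -> ¬arm_system); since O(hold_funds), deontic closure gives O(¬arm_system).
From O(¬arm_system) and premise 2, O(¬arm_system -> encrypt_claim), we obtain O(encrypt_claim).
The contrapositive of premise 3 (O(summon_witness -> ¬encrypt_claim)) is O(encrypt_claim -> ¬summon_witness), and O(encrypt_claim) is already established, so O(¬summon_witness).
However, premise 8 gives O(summon_witness).
We now have both O(¬summon_witness) and O(summon_witness) — summon_witness is simultaneously obligatory and forbidden, violating the D-axiom.

Inconsistent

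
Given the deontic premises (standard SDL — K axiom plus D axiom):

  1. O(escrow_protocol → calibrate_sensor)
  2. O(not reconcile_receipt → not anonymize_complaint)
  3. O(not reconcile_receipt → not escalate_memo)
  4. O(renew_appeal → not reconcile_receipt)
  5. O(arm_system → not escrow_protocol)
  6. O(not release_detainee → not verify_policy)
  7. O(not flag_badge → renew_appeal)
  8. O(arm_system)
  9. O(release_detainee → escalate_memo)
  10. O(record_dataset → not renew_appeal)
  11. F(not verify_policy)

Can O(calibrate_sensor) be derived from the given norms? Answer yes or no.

Premise 1 is O(escrow_protocol → calibrate_sensor), but O(escrow_protocol) is not derivable from the premises, so it does not yield O(calibrate_sensor).
No other premise forces O(calibrate_sensor). An ideal world satisfying every premise can still have calibrate_sensor false, so O(calibrate_sensor) is not derivable.

No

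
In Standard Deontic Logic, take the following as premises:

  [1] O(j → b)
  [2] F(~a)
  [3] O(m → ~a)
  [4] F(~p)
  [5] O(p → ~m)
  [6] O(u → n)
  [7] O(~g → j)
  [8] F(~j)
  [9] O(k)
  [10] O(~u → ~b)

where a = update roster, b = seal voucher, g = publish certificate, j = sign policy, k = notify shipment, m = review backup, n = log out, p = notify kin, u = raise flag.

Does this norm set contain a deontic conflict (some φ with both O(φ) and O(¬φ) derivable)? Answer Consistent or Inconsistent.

Premise 3 is O(m → ~a), but O(m) is not derivable from the premises, so it does not yield O(~a).
So O(~a) is not derivable, and the apparent clash with O(a) does not arise.
A world satisfying every obligation exists (e.g. a=true, b=true, g=false, j=true, k=true, m=false, n=true, p=true, u=true); no atom is both obligatory and forbidden, so the set is consistent.

Consistent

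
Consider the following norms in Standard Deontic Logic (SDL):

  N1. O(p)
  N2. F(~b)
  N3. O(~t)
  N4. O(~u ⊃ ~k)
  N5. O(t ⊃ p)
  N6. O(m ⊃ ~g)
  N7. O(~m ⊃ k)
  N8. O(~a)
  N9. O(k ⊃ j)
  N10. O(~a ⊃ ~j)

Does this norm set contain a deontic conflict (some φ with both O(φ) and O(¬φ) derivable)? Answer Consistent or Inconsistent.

Consistent

Premise 5 is O(t ⊃ p); even if O(p) held, inferring O(t) would be affirming the consequent — invalid.
So O(t) is not derivable, and the apparent clash with O(~t) does not arise.
A world satisfying every obligation exists (e.g. a=false, b=true, g=false, j=false, k=false, m=true, p=true, t=false, u=false); no atom is both obligatory and forbidden, so the set is consistent.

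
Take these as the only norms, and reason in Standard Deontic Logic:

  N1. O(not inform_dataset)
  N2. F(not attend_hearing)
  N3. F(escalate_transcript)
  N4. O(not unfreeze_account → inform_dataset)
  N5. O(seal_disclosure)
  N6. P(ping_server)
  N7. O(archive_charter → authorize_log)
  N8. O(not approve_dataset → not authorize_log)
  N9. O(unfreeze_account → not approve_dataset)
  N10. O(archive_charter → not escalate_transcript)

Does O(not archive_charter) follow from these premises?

Yes

Premise 1 gives O(not inform_dataset).
The contrapositive of premise 4 (O(not unfreeze_account → inform_dataset)) is O(not inform_dataset → unfreeze_account), and O(not inform_dataset) is already established, so O(unfreeze_account).
From O(unfreeze_account) and premise 9, O(unfreeze_account → not approve_dataset), we obtain O(not approve_dataset).
Premise 8 is O(not approve_dataset → not authorize_log); since O(not approve_dataset), deontic closure gives O(not authorize_log).
Premise 7, O(archive_charter → authorize_log), contraposes to O(not authorize_log → not archive_charter); with O(not authorize_log) we get O(not archive_charter).
Premises 2, 3, 5, 6, 10 do not contribute to this derivation.
So O(not archive_charter) follows.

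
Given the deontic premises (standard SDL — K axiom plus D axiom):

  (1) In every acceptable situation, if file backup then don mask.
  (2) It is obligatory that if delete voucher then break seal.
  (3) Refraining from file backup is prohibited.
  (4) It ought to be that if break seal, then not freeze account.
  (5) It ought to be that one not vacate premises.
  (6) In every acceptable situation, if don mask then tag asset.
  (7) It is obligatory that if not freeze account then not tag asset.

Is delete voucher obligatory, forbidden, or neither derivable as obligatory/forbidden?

F(¬file_backup) at premise 3 means O(file_backup).
Applying K to premise 1 (O(file_backup → don_mask)) and O(file_backup) yields O(don_mask).
Premise 6 is O(don_mask → tag_asset); since O(don_mask), deontic closure gives O(tag_asset).
The contrapositive of premise 7 (O(¬freeze_account → ¬tag_asset)) is O(tag_asset → freeze_account), and O(tag_asset) is already established, so O(freeze_account).
The contrapositive of premise 4 (O(break_seal → ¬freeze_account)) is O(freeze_account → ¬break_seal), and O(freeze_account) is already established, so O(¬break_seal).
Premise 2 is O(delete_voucher → break_seal); contrapositively O(¬break_seal → ¬delete_voucher). Since O(¬break_seal) holds, K gives O(¬delete_voucher).
Premise 5 does not contribute to this derivation.
Thus O(¬delete_voucher), which is F(delete_voucher): delete_voucher is forbidden.

Forbidden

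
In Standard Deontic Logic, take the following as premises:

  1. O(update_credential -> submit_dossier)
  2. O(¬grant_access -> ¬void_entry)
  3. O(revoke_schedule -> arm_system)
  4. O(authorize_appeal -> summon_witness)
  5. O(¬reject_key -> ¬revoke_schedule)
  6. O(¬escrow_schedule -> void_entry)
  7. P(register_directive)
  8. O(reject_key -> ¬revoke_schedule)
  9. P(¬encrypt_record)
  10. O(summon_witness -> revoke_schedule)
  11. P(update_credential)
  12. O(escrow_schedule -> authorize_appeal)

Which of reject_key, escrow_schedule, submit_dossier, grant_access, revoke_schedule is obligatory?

Premises 5 and 8 are O(¬reject_key -> ¬revoke_schedule) and O(reject_key -> ¬revoke_schedule); every ideal world satisfies ¬reject_key or reject_key, so in either case ¬revoke_schedule holds — hence O(¬revoke_schedule).
Premise 10 is O(summon_witness -> revoke_schedule); contrapositively O(¬revoke_schedule -> ¬summon_witness). Since O(¬revoke_schedule) holds, K gives O(¬summon_witness).
Premise 4 is O(authorize_appeal -> summon_witness); contrapositively O(¬summon_witness -> ¬authorize_appeal). Since O(¬summon_witness) holds, K gives O(¬authorize_appeal).
Premise 12 is O(escrow_schedule -> authorize_appeal); contrapositively O(¬authorize_appeal -> ¬escrow_schedule). Since O(¬authorize_appeal) holds, K gives O(¬escrow_schedule).
Applying K to premise 6 (O(¬escrow_schedule -> void_entry)) and O(¬escrow_schedule) yields O(void_entry).
Premise 2, O(¬grant_access -> ¬void_entry), contraposes to O(void_entry -> grant_access); with O(void_entry) we get O(grant_access).
So O(grant_access) holds — grant_access is obligatory. None of the other listed options is made obligatory by any chain of premises.

grant_access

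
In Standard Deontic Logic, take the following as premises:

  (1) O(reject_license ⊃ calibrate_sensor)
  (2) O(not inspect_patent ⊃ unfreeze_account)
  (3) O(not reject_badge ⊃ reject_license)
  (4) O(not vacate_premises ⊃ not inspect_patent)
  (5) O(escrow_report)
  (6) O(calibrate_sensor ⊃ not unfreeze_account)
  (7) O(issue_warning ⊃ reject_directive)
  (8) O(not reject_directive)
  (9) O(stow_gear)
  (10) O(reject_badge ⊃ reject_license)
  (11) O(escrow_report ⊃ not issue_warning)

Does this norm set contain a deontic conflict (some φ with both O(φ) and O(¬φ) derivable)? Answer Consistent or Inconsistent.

Consistent

Premise 7 is O(issue_warning ⊃ reject_directive), but O(issue_warning) is not derivable from the premises, so it does not yield O(reject_directive).
So O(reject_directive) is not derivable, and the apparent clash with O(not reject_directive) does not arise.
A world satisfying every obligation exists (e.g. calibrate_sensor=true, escrow_report=true, inspect_patent=true, issue_warning=false, reject_badge=false, reject_directive=false, reject_license=true, stow_gear=true, unfreeze_account=false, vacate_premises=true); no atom is both obligatory and forbidden, so the set is consistent.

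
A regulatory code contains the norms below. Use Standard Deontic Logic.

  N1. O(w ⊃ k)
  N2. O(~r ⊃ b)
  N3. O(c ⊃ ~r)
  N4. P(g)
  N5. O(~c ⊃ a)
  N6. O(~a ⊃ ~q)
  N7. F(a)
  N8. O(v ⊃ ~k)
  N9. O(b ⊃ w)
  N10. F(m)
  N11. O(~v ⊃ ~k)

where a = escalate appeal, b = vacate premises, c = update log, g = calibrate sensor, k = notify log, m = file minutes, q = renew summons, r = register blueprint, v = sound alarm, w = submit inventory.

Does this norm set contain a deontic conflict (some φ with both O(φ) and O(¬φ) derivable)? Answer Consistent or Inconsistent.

Inconsistent

By case analysis on ~v: premise 11 gives O(~v ⊃ ~k) and premise 8 gives O(v ⊃ ~k), so O(~k) either way.
Premise 1 is O(w ⊃ k); contrapositively O(~k ⊃ ~w). Since O(~k) holds, K gives O(~w).
The contrapositive of premise 9 (O(b ⊃ w)) is O(~w ⊃ ~b), and O(~w) is already established, so O(~b).
Premise 2 is O(~r ⊃ b); contrapositively O(~b ⊃ r). Since O(~b) holds, K gives O(r).
Premise 3, O(c ⊃ ~r), contraposes to O(r ⊃ ~c); with O(r) we get O(~c).
With premise 5, O(~c ⊃ a), the K-axiom yields O(a).
Yet premise 7 is F(a), i.e. O(~a).
We now have both O(a) and O(~a) — a is simultaneously obligatory and forbidden, violating the D-axiom.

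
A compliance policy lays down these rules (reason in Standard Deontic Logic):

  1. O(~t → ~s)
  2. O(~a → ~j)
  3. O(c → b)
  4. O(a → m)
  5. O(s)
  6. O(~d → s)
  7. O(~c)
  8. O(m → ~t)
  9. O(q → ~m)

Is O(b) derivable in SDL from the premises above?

No

Premise 3 is O(c → b), but O(c) is not derivable from the premises, so it does not yield O(b).
No other premise forces O(b). An ideal world satisfying every premise can still have b false, so O(b) is not derivable.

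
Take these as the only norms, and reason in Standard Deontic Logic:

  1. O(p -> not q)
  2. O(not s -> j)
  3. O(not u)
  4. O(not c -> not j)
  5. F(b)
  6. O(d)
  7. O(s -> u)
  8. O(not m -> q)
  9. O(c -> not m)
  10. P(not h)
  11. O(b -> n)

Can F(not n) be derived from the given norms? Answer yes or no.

Premise 11 is O(b -> n), but O(b) is not derivable from the premises, so it does not yield O(n).
No other premise forces O(n). An ideal world satisfying every premise can still have not n true, so F(not n) is not derivable.

No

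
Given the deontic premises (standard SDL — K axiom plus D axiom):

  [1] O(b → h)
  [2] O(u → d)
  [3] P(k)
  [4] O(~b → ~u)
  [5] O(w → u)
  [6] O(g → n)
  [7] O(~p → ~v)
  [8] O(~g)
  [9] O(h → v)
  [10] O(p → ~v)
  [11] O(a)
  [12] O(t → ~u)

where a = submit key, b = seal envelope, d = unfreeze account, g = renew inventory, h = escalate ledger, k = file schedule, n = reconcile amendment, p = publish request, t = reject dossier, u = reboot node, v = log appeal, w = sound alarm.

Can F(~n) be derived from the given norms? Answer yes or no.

Premise 6 is O(g → n), but O(g) is not derivable from the premises, so it does not yield O(n).
No other premise forces O(n). An ideal world satisfying every premise can still have ~n true, so F(~n) is not derivable.

No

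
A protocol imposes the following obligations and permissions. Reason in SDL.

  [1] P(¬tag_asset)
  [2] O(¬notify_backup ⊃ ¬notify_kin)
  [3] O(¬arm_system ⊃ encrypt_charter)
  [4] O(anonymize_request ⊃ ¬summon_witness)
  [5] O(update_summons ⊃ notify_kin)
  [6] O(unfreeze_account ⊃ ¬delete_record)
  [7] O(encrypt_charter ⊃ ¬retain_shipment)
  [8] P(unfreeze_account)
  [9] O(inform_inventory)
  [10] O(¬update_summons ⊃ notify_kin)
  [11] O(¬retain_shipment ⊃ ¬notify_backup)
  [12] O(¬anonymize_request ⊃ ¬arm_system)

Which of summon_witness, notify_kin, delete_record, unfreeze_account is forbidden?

summon_witness

By case analysis on ¬update_summons: premise 10 gives O(¬update_summons ⊃ notify_kin) and premise 5 gives O(update_summons ⊃ notify_kin), so O(notify_kin) either way.
Premise 2, O(¬notify_backup ⊃ ¬notify_kin), contraposes to O(notify_kin ⊃ notify_backup); with O(notify_kin) we get O(notify_backup).
The contrapositive of premise 11 (O(¬retain_shipment ⊃ ¬notify_backup)) is O(notify_backup ⊃ retain_shipment), and O(notify_backup) is already established, so O(retain_shipment).
Premise 7 is O(encrypt_charter ⊃ ¬retain_shipment); contrapositively O(retain_shipment ⊃ ¬encrypt_charter). Since O(retain_shipment) holds, K gives O(¬encrypt_charter).
The contrapositive of premise 3 (O(¬arm_system ⊃ encrypt_charter)) is O(¬encrypt_charter ⊃ arm_system), and O(¬encrypt_charter) is already established, so O(arm_system).
The contrapositive of premise 12 (O(¬anonymize_request ⊃ ¬arm_system)) is O(arm_system ⊃ anonymize_request), and O(arm_system) is already established, so O(anonymize_request).
From O(anonymize_request) and premise 4, O(anonymize_request ⊃ ¬summon_witness), we obtain O(¬summon_witness).
So O(¬summon_witness) holds, i.e. summon_witness is forbidden. None of the other listed options is forbidden under the premises.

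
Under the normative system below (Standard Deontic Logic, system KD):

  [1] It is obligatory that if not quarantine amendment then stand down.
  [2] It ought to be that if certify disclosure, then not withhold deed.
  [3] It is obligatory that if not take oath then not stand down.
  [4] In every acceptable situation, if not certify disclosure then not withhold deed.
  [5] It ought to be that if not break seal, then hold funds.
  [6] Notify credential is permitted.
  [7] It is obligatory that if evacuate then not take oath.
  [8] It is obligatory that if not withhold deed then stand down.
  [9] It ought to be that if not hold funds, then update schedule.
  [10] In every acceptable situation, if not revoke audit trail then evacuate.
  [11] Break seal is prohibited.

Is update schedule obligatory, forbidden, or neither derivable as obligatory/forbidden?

Neither

Premise 9 is O(¬hold_funds → update_schedule), but O(¬hold_funds) is not derivable from the premises, so it does not yield O(update_schedule).
No premise or chain of K-axiom applications forces O(update_schedule), and none forces O(¬update_schedule). So update_schedule is neither obligatory nor forbidden under these norms.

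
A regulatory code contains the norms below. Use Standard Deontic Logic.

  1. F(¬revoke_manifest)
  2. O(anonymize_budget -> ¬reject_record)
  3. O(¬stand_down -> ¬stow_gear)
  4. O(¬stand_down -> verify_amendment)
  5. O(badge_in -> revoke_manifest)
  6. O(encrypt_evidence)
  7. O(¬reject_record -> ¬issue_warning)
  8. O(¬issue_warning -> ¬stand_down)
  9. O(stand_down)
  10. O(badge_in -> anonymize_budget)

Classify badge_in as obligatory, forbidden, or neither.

From premise 9 we have O(stand_down).
The contrapositive of premise 8 (O(¬issue_warning -> ¬stand_down)) is O(stand_down -> issue_warning), and O(stand_down) is already established, so O(issue_warning).
Premise 7 is O(¬reject_record -> ¬issue_warning); contrapositively O(issue_warning -> reject_record). Since O(issue_warning) holds, K gives O(reject_record).
Premise 2 is O(anonymize_budget -> ¬reject_record); contrapositively O(reject_record -> ¬anonymize_budget). Since O(reject_record) holds, K gives O(¬anonymize_budget).
Premise 10, O(badge_in -> anonymize_budget), contraposes to O(¬anonymize_budget -> ¬badge_in); with O(¬anonymize_budget) we get O(¬badge_in).
Premises 1, 3, 4, 5, 6 do not contribute to this derivation.
Thus O(¬badge_in), which is F(badge_in): badge_in is forbidden.

Forbidden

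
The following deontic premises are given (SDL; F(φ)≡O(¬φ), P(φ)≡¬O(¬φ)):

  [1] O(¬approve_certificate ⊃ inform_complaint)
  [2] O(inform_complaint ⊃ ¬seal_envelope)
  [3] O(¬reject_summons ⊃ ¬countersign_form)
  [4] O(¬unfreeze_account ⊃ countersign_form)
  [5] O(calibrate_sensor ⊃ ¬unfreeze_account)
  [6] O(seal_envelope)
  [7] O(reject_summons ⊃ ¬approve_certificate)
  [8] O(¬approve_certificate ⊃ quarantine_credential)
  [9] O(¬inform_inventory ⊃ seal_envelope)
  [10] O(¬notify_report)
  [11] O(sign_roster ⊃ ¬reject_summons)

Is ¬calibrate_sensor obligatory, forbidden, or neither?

Premise 6 gives O(seal_envelope).
Premise 2, O(inform_complaint ⊃ ¬seal_envelope), contraposes to O(seal_envelope ⊃ ¬inform_complaint); with O(seal_envelope) we get O(¬inform_complaint).
Premise 1 is O(¬approve_certificate ⊃ inform_complaint); contrapositively O(¬inform_complaint ⊃ approve_certificate). Since O(¬inform_complaint) holds, K gives O(approve_certificate).
The contrapositive of premise 7 (O(reject_summons ⊃ ¬approve_certificate)) is O(approve_certificate ⊃ ¬reject_summons), and O(approve_certificate) is already established, so O(¬reject_summons).
Applying K to premise 3 (O(¬reject_summons ⊃ ¬countersign_form)) and O(¬reject_summons) yields O(¬countersign_form).
Premise 4, O(¬unfreeze_account ⊃ countersign_form), contraposes to O(¬countersign_form ⊃ unfreeze_account); with O(¬countersign_form) we get O(unfreeze_account).
Premise 5 is O(calibrate_sensor ⊃ ¬unfreeze_account); contrapositively O(unfreeze_account ⊃ ¬calibrate_sensor). Since O(unfreeze_account) holds, K gives O(¬calibrate_sensor).
Premises 8, 9, 10, 11 do not contribute to this derivation.
Hence ¬calibrate_sensor is obligatory.

Obligatory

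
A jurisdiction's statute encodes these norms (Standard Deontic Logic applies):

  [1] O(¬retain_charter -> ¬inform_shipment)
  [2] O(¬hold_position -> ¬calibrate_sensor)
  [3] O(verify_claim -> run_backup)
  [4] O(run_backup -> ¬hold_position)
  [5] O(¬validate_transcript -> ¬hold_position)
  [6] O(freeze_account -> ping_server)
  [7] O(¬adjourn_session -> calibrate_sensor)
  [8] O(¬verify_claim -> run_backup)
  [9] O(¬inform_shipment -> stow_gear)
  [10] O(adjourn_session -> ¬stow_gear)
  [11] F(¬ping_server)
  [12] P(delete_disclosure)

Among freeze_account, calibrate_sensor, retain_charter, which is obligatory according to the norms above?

Premises 3 and 8 cover both cases: O(verify_claim -> run_backup) and O(¬verify_claim -> run_backup). Since verify_claim ∨ ¬verify_claim is a tautology, O(run_backup) follows.
Applying K to premise 4 (O(run_backup -> ¬hold_position)) and O(run_backup) yields O(¬hold_position).
From O(¬hold_position) and premise 2, O(¬hold_position -> ¬calibrate_sensor), we obtain O(¬calibrate_sensor).
The contrapositive of premise 7 (O(¬adjourn_session -> calibrate_sensor)) is O(¬calibrate_sensor -> adjourn_session), and O(¬calibrate_sensor) is already established, so O(adjourn_session).
From O(adjourn_session) and premise 10, O(adjourn_session -> ¬stow_gear), we obtain O(¬stow_gear).
Premise 9 is O(¬inform_shipment -> stow_gear); contrapositively O(¬stow_gear -> inform_shipment). Since O(¬stow_gear) holds, K gives O(inform_shipment).
The contrapositive of premise 1 (O(¬retain_charter -> ¬inform_shipment)) is O(inform_shipment -> retain_charter), and O(inform_shipment) is already established, so O(retain_charter).
So O(retain_charter) holds — retain_charter is obligatory. None of the other listed options is made obligatory by any chain of premises.

retain_charter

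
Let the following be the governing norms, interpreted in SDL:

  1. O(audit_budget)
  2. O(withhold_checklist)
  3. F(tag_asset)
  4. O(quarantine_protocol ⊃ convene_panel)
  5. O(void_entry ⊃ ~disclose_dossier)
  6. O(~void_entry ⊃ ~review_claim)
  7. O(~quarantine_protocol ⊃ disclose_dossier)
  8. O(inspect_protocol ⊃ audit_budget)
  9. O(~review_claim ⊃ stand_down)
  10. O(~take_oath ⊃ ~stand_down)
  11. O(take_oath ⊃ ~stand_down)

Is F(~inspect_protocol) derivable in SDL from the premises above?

No

Premise 8 is O(inspect_protocol ⊃ audit_budget); even if O(audit_budget) held, inferring O(inspect_protocol) would be affirming the consequent — invalid.
No other premise forces O(inspect_protocol). An ideal world satisfying every premise can still have ~inspect_protocol true, so F(~inspect_protocol) is not derivable.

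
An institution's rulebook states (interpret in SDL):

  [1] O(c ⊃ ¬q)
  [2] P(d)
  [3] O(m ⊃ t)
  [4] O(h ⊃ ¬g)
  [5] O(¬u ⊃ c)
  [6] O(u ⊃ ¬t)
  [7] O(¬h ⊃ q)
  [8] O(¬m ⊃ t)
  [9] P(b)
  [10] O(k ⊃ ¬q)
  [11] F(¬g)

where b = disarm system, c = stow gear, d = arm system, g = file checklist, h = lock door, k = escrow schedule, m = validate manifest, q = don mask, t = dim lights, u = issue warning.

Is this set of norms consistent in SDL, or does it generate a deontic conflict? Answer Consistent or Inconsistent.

Premises 8 and 3 cover both cases: O(¬m ⊃ t) and O(m ⊃ t). Since ¬m ∨ m is a tautology, O(t) follows.
The contrapositive of premise 6 (O(u ⊃ ¬t)) is O(t ⊃ ¬u), and O(t) is already established, so O(¬u).
From O(¬u) and premise 5, O(¬u ⊃ c), we obtain O(c).
Applying K to premise 1 (O(c ⊃ ¬q)) and O(c) yields O(¬q).
The contrapositive of premise 7 (O(¬h ⊃ q)) is O(¬q ⊃ h), and O(¬q) is already established, so O(h).
With premise 4, O(h ⊃ ¬g), the K-axiom yields O(¬g).
But premise 11, F(¬g), means O(g).
We now have both O(¬g) and O(g) — g is simultaneously obligatory and forbidden, violating the D-axiom.

Inconsistent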